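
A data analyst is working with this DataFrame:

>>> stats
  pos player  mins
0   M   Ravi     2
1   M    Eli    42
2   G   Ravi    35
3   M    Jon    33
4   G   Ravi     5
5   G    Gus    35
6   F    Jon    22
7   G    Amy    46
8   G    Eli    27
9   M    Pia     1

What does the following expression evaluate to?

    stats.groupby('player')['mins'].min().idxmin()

group by player, min of mins:
player
Amy     46
Eli     27
Gus     35
Jon     22
Pia      1
Ravi     2
Name: mins, dtype: int64

Pia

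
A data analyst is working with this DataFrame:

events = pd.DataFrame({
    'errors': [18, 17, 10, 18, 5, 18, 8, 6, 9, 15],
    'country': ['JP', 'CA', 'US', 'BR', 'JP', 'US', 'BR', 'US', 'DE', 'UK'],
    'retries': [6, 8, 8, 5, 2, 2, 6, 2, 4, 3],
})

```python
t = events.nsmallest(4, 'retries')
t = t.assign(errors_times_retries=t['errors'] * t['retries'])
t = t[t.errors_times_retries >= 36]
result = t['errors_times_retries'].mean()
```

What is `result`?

take 4 rows with smallest retries:
   errors country  retries
4       5      JP        2
5      18      US        2
7       6      US        2
9      15      UK        3
add column errors_times_retries = t['errors'] * t['retries']:
   errors country  retries  errors_times_retries
4       5      JP        2                    10
5      18      US        2                    36
7       6      US        2                    12
9      15      UK        3                    45
filter rows where errors_times_retries >= 36:
   errors country  retries  errors_times_retries
5      18      US        2                    36
9      15      UK        3                    45

40.5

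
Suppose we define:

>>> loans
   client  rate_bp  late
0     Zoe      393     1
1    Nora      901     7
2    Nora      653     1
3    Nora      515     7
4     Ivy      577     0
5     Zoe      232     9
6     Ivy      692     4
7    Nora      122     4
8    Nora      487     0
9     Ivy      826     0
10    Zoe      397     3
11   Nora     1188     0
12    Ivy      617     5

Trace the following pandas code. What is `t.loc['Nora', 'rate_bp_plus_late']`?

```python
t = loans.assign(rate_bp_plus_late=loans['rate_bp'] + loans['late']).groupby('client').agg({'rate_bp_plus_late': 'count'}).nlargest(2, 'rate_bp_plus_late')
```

6

add column rate_bp_plus_late = loans['rate_bp'] + loans['late']:
   client  rate_bp  late  rate_bp_plus_late
0     Zoe      393     1                394
1    Nora      901     7                908
2    Nora      653     1                654
3    Nora      515     7                522
4     Ivy      577     0                577
5     Zoe      232     9                241
6     Ivy      692     4                696
7    Nora      122     4                126
8    Nora      487     0                487
9     Ivy      826     0                826
10    Zoe      397     3                400
11   Nora     1188     0               1188
12    Ivy      617     5                622
group by client, count of rate_bp_plus_late:
        rate_bp_plus_late
client                   
Ivy                     4
Nora                    6
Zoe                     3
take 2 rows with largest rate_bp_plus_late:
        rate_bp_plus_late
client                   
Nora                    6
Ivy                     4
The value at row 'Nora', column 'rate_bp_plus_late' is 6.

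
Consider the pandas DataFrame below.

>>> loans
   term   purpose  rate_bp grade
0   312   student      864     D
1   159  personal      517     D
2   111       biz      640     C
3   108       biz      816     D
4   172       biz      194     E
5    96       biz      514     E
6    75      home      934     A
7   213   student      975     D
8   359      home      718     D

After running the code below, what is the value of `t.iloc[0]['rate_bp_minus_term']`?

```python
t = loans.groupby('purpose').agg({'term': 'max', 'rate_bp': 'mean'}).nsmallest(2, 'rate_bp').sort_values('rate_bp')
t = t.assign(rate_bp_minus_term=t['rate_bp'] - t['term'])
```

358.0

group by purpose: max(term), mean(rate_bp):
          term  rate_bp
purpose                
biz        172    541.0
home       359    826.0
personal   159    517.0
student    312    919.5
take 2 rows with smallest rate_bp:
          term  rate_bp
purpose                
personal   159    517.0
biz        172    541.0
sort by rate_bp:
          term  rate_bp
purpose                
personal   159    517.0
biz        172    541.0
add column rate_bp_minus_term = t['rate_bp'] - t['term']:
          term  rate_bp  rate_bp_minus_term
purpose                                    
personal   159    517.0               358.0
biz        172    541.0               369.0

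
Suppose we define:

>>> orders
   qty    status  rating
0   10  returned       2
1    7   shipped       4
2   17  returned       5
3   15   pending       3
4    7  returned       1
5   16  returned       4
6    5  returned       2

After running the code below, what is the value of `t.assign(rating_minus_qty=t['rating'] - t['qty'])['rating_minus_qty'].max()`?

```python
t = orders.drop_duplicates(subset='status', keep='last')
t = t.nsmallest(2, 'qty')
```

-3

drop duplicate status (keep=last):
   qty    status  rating
1    7   shipped       4
3   15   pending       3
6    5  returned       2
take 2 rows with smallest qty:
   qty    status  rating
6    5  returned       2
1    7   shipped       4
add column rating_minus_qty = t['rating'] - t['qty']:
   qty    status  rating  rating_minus_qty
6    5  returned       2                -3
1    7   shipped       4                -3
The max of column 'rating_minus_qty' is -3.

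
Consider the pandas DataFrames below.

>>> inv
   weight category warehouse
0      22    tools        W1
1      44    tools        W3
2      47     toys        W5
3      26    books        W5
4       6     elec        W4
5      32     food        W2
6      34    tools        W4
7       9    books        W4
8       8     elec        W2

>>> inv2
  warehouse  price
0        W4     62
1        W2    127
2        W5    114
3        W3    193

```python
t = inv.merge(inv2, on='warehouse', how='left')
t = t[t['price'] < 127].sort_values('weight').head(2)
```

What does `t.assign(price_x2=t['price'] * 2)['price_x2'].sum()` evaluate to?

merge on 'warehouse' (how='left') → 9 rows:
   weight category warehouse  price
0      22    tools        W1    NaN
1      44    tools        W3  193.0
2      47     toys        W5  114.0
3      26    books        W5  114.0
4       6     elec        W4   62.0
5      32     food        W2  127.0
6      34    tools        W4   62.0
7       9    books        W4   62.0
8       8     elec        W2  127.0
filter rows where price < 127:
   weight category warehouse  price
2      47     toys        W5  114.0
3      26    books        W5  114.0
4       6     elec        W4   62.0
6      34    tools        W4   62.0
7       9    books        W4   62.0
sort by weight:
   weight category warehouse  price
4       6     elec        W4   62.0
7       9    books        W4   62.0
3      26    books        W5  114.0
6      34    tools        W4   62.0
2      47     toys        W5  114.0
take first 2 rows:
   weight category warehouse  price
4       6     elec        W4   62.0
7       9    books        W4   62.0
add column price_x2 = t['price'] * 2:
   weight category warehouse  price  price_x2
4       6     elec        W4   62.0     124.0
7       9    books        W4   62.0     124.0
Hence 248.0.

248.0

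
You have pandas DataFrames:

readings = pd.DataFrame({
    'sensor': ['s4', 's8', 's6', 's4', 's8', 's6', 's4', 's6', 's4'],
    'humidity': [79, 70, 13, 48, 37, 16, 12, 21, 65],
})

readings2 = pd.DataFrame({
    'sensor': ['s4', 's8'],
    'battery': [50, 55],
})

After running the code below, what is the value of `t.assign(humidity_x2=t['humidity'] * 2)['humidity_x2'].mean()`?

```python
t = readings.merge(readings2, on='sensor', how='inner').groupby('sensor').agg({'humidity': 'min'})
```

merge on 'sensor' (how='inner') → 6 rows:
  sensor  humidity  battery
0     s4        79       50
1     s8        70       55
2     s4        48       50
3     s8        37       55
4     s4        12       50
5     s4        65       50
group by sensor, min of humidity:
        humidity
sensor          
s4            12
s8            37
add column humidity_x2 = t['humidity'] * 2:
        humidity  humidity_x2
sensor                       
s4            12           24
s8            37           74
Finally, mean of column 'humidity_x2' = 49.0.

49.0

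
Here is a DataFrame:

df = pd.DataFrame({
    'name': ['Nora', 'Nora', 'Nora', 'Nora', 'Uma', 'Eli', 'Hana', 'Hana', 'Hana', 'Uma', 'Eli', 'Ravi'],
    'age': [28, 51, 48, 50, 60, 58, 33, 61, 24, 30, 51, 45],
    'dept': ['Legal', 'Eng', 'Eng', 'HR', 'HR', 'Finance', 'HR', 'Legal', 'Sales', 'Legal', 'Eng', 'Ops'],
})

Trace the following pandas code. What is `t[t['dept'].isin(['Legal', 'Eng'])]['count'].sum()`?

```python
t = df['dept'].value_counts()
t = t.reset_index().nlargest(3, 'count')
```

value_counts of dept:
dept
Legal      3
Eng        3
HR         3
Finance    1
Sales      1
Ops        1
Name: count, dtype: int64
reset_index():
      dept  count
0    Legal      3
1      Eng      3
2       HR      3
3  Finance      1
4    Sales      1
5      Ops      1
take 3 rows with largest count:
    dept  count
0  Legal      3
1    Eng      3
2     HR      3
filter rows where dept in ['Legal', 'Eng']:
    dept  count
0  Legal      3
1    Eng      3
Reading off the sum of column 'count', we get 6.

6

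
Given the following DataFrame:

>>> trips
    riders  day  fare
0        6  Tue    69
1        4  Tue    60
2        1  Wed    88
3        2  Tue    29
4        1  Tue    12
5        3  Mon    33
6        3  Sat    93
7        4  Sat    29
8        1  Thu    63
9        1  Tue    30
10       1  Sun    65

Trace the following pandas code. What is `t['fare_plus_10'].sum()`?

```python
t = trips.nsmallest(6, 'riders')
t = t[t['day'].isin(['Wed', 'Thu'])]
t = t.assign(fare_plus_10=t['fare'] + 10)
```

171

take 6 rows with smallest riders:
    riders  day  fare
2        1  Wed    88
4        1  Tue    12
8        1  Thu    63
9        1  Tue    30
10       1  Sun    65
3        2  Tue    29
filter rows where day in ['Wed', 'Thu']:
   riders  day  fare
2       1  Wed    88
8       1  Thu    63
add column fare_plus_10 = t['fare'] + 10:
   riders  day  fare  fare_plus_10
2       1  Wed    88            98
8       1  Thu    63            73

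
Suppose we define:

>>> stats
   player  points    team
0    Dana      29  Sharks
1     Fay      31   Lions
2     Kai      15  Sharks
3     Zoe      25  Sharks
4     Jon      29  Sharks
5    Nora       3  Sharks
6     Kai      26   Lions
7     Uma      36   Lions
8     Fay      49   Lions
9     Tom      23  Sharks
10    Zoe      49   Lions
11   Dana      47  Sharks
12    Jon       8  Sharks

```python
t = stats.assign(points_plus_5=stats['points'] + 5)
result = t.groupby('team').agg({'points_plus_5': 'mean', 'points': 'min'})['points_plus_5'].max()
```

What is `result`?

add column points_plus_5 = stats['points'] + 5:
   player  points    team  points_plus_5
0    Dana      29  Sharks             34
1     Fay      31   Lions             36
2     Kai      15  Sharks             20
3     Zoe      25  Sharks             30
4     Jon      29  Sharks             34
5    Nora       3  Sharks              8
6     Kai      26   Lions             31
7     Uma      36   Lions             41
8     Fay      49   Lions             54
9     Tom      23  Sharks             28
10    Zoe      49   Lions             54
11   Dana      47  Sharks             52
12    Jon       8  Sharks             13
group by team: mean(points_plus_5), min(points):
        points_plus_5  points
team                         
Lions          43.200      26
Sharks         27.375       3
Taking the max of column 'points_plus_5' gives 43.2.

43.2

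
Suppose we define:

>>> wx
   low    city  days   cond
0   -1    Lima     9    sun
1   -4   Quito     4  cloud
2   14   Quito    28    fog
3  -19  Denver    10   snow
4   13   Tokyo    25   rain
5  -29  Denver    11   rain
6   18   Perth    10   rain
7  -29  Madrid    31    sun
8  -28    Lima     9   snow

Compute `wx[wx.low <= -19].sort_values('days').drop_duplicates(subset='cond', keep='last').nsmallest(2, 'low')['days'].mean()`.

21.0

filter rows where low <= -19:
   low    city  days  cond
3  -19  Denver    10  snow
5  -29  Denver    11  rain
7  -29  Madrid    31   sun
8  -28    Lima     9  snow
sort by days:
   low    city  days  cond
8  -28    Lima     9  snow
3  -19  Denver    10  snow
5  -29  Denver    11  rain
7  -29  Madrid    31   sun
drop duplicate cond (keep=last):
   low    city  days  cond
3  -19  Denver    10  snow
5  -29  Denver    11  rain
7  -29  Madrid    31   sun
take 2 rows with smallest low:
   low    city  days  cond
5  -29  Denver    11  rain
7  -29  Madrid    31   sun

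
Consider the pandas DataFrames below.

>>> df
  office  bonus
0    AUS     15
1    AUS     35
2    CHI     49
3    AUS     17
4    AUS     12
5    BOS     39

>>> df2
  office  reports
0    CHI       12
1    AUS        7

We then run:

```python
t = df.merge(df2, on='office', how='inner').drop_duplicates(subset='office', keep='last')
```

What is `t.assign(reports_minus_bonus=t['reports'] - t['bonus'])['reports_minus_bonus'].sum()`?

-42

merge on 'office' (how='inner') → 5 rows:
  office  bonus  reports
0    AUS     15        7
1    AUS     35        7
2    CHI     49       12
3    AUS     17        7
4    AUS     12        7
drop duplicate office (keep=last):
  office  bonus  reports
2    CHI     49       12
4    AUS     12        7
add column reports_minus_bonus = t['reports'] - t['bonus']:
  office  bonus  reports  reports_minus_bonus
2    CHI     49       12                  -37
4    AUS     12        7                   -5
Reading off the sum of column 'reports_minus_bonus', we get -42.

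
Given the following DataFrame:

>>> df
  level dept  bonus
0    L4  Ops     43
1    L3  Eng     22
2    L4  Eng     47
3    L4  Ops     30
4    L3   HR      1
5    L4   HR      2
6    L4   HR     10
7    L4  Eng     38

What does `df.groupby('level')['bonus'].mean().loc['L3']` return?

11.5

group by level, mean of bonus:
level
L3    11.500000
L4    28.333333
Name: bonus, dtype: float64
So loc['L3'] = 11.5.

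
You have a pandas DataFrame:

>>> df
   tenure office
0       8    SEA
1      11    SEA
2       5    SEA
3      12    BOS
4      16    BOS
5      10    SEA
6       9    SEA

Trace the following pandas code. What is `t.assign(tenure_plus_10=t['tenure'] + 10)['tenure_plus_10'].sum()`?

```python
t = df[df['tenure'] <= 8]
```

33

filter rows where tenure <= 8:
   tenure office
0       8    SEA
2       5    SEA
add column tenure_plus_10 = t['tenure'] + 10:
   tenure office  tenure_plus_10
0       8    SEA              18
2       5    SEA              15
Then the sum of column 'tenure_plus_10': 33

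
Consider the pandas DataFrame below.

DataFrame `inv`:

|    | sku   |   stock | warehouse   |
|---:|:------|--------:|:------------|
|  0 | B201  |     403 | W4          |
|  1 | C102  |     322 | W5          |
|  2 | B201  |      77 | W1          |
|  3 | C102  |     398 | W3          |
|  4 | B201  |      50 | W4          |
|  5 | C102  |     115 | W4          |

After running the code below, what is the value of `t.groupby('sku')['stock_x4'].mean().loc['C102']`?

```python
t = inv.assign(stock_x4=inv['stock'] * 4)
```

add column stock_x4 = inv['stock'] * 4:
    sku  stock warehouse  stock_x4
0  B201    403        W4      1612
1  C102    322        W5      1288
2  B201     77        W1       308
3  C102    398        W3      1592
4  B201     50        W4       200
5  C102    115        W4       460
group by sku, mean of stock_x4:
sku
B201     706.666667
C102    1113.333333
Name: stock_x4, dtype: float64

1113.33333333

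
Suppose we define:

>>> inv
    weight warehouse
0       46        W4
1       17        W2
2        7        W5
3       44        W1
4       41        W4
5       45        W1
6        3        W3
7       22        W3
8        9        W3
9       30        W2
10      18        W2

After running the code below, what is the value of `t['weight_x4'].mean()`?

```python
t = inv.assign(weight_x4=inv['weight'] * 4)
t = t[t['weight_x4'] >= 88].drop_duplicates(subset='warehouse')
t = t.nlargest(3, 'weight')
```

add column weight_x4 = inv['weight'] * 4:
    weight warehouse  weight_x4
0       46        W4        184
1       17        W2         68
2        7        W5         28
3       44        W1        176
4       41        W4        164
5       45        W1        180
6        3        W3         12
7       22        W3         88
8        9        W3         36
9       30        W2        120
10      18        W2         72
filter rows where weight_x4 >= 88:
   weight warehouse  weight_x4
0      46        W4        184
3      44        W1        176
4      41        W4        164
5      45        W1        180
7      22        W3         88
9      30        W2        120
drop duplicate warehouse (keep=first):
   weight warehouse  weight_x4
0      46        W4        184
3      44        W1        176
7      22        W3         88
9      30        W2        120
take 3 rows with largest weight:
   weight warehouse  weight_x4
0      46        W4        184
3      44        W1        176
9      30        W2        120
So mean() = 160.0.

160.0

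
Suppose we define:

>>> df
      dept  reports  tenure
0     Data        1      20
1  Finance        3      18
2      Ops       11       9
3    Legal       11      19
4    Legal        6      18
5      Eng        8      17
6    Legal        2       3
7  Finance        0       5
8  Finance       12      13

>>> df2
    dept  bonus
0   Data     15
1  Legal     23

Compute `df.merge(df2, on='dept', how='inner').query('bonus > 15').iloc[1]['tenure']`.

merge on 'dept' (how='inner') → 4 rows:
    dept  reports  tenure  bonus
0   Data        1      20     15
1  Legal       11      19     23
2  Legal        6      18     23
3  Legal        2       3     23
filter rows where bonus > 15:
    dept  reports  tenure  bonus
1  Legal       11      19     23
2  Legal        6      18     23
3  Legal        2       3     23
value at position 1, column 'tenure' → 18

18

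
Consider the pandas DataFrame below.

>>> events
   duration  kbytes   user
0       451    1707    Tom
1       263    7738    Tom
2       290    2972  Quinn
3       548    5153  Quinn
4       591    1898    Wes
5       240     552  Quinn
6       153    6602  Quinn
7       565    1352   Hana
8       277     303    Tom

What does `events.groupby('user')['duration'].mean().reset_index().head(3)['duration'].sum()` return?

group by user, mean of duration:
user
Hana     565.000000
Quinn    307.750000
Tom      330.333333
Wes      591.000000
Name: duration, dtype: float64
reset_index():
    user    duration
0   Hana  565.000000
1  Quinn  307.750000
2    Tom  330.333333
3    Wes  591.000000
take first 3 rows:
    user    duration
0   Hana  565.000000
1  Quinn  307.750000
2    Tom  330.333333
Then the sum of column 'duration': 1203.08333333

1203.08333333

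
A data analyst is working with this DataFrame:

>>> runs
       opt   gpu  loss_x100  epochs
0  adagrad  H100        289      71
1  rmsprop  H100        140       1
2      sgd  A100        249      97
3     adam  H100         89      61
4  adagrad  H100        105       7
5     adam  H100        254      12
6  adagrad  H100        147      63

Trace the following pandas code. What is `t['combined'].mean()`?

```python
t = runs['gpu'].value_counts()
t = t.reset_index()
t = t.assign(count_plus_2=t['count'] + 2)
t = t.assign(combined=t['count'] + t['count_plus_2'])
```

9.0

value_counts of gpu:
gpu
H100    6
A100    1
Name: count, dtype: int64
reset_index():
    gpu  count
0  H100      6
1  A100      1
add column count_plus_2 = t['count'] + 2:
    gpu  count  count_plus_2
0  H100      6             8
1  A100      1             3
add column combined = t['count'] + t['count_plus_2']:
    gpu  count  count_plus_2  combined
0  H100      6             8        14
1  A100      1             3         4
mean of column 'combined' → 9.0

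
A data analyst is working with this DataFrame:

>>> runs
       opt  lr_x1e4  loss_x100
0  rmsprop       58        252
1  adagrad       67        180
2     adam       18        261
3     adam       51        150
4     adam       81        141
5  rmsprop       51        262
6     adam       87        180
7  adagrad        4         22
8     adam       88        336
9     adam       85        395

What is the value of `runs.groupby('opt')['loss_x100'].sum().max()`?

1463

group by opt, sum of loss_x100:
opt
adagrad     202
adam       1463
rmsprop     514
Name: loss_x100, dtype: int64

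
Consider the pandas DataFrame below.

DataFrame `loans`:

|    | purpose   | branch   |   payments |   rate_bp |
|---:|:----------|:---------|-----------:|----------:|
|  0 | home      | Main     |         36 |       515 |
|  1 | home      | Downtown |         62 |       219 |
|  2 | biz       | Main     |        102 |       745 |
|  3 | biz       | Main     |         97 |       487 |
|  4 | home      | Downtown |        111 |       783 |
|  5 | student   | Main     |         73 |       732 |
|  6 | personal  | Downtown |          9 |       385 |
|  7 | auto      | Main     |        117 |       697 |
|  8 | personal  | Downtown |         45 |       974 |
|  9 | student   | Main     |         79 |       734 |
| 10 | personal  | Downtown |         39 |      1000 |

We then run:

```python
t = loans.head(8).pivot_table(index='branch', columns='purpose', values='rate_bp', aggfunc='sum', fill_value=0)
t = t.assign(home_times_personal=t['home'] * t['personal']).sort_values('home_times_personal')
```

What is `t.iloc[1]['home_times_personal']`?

take first 8 rows:
    purpose    branch  payments  rate_bp
0      home      Main        36      515
1      home  Downtown        62      219
2       biz      Main       102      745
3       biz      Main        97      487
4      home  Downtown       111      783
5   student      Main        73      732
6  personal  Downtown         9      385
7      auto      Main       117      697
pivot: rows=branch, cols=purpose, sum(rate_bp):
purpose   auto   biz  home  personal  student
branch                                       
Downtown     0     0  1002       385        0
Main       697  1232   515         0      732
add column home_times_personal = t['home'] * t['personal']:
purpose   auto   biz  home  personal  student  home_times_personal
branch                                                            
Downtown     0     0  1002       385        0               385770
Main       697  1232   515         0      732                    0
sort by home_times_personal:
purpose   auto   biz  home  personal  student  home_times_personal
branch                                                            
Main       697  1232   515         0      732                    0
Downtown     0     0  1002       385        0               385770

385770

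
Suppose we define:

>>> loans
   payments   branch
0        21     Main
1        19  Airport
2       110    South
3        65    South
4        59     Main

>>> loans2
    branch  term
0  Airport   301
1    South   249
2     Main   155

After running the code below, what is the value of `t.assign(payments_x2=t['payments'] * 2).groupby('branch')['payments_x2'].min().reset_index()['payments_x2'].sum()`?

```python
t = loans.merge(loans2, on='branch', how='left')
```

merge on 'branch' (how='left') → 5 rows:
   payments   branch  term
0        21     Main   155
1        19  Airport   301
2       110    South   249
3        65    South   249
4        59     Main   155
add column payments_x2 = t['payments'] * 2:
   payments   branch  term  payments_x2
0        21     Main   155           42
1        19  Airport   301           38
2       110    South   249          220
3        65    South   249          130
4        59     Main   155          118
group by branch, min of payments_x2:
branch
Airport     38
Main        42
South      130
Name: payments_x2, dtype: int64
reset_index():
    branch  payments_x2
0  Airport           38
1     Main           42
2    South          130
Hence 210.

210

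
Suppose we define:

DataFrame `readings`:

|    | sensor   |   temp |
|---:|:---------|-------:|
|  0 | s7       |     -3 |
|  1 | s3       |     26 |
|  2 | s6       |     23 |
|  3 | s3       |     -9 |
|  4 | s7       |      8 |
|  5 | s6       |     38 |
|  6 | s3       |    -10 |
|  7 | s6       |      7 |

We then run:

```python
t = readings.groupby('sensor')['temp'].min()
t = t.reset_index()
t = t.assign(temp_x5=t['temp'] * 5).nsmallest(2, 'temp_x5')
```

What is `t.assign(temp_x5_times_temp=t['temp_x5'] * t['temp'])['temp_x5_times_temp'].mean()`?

272.5

group by sensor, min of temp:
sensor
s3   -10
s6     7
s7    -3
Name: temp, dtype: int64
reset_index():
  sensor  temp
0     s3   -10
1     s6     7
2     s7    -3
add column temp_x5 = t['temp'] * 5:
  sensor  temp  temp_x5
0     s3   -10      -50
1     s6     7       35
2     s7    -3      -15
take 2 rows with smallest temp_x5:
  sensor  temp  temp_x5
0     s3   -10      -50
2     s7    -3      -15
add column temp_x5_times_temp = t['temp_x5'] * t['temp']:
  sensor  temp  temp_x5  temp_x5_times_temp
0     s3   -10      -50                 500
2     s7    -3      -15                  45
Then the mean of column 'temp_x5_times_temp': 272.5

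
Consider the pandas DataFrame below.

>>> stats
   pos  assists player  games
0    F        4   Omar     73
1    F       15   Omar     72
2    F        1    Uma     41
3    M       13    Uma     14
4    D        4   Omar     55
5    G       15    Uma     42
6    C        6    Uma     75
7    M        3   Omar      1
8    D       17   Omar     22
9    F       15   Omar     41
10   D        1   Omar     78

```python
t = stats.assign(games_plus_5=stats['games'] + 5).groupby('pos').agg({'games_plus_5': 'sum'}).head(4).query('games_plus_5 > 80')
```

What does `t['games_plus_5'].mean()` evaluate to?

add column games_plus_5 = stats['games'] + 5:
   pos  assists player  games  games_plus_5
0    F        4   Omar     73            78
1    F       15   Omar     72            77
2    F        1    Uma     41            46
3    M       13    Uma     14            19
4    D        4   Omar     55            60
5    G       15    Uma     42            47
6    C        6    Uma     75            80
7    M        3   Omar      1             6
8    D       17   Omar     22            27
9    F       15   Omar     41            46
10   D        1   Omar     78            83
group by pos, sum of games_plus_5:
     games_plus_5
pos              
C              80
D             170
F             247
G              47
M              25
take first 4 rows:
     games_plus_5
pos              
C              80
D             170
F             247
G              47
filter rows where games_plus_5 > 80:
     games_plus_5
pos              
D             170
F             247

208.5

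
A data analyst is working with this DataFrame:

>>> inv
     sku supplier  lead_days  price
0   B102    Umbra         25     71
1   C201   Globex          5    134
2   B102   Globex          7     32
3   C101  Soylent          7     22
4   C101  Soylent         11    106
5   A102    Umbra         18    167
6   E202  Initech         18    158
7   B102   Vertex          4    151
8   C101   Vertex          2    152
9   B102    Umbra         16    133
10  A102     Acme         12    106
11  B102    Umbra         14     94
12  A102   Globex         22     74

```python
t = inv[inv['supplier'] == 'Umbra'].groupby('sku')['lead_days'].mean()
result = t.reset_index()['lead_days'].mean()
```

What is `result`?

filter rows where supplier == 'Umbra':
     sku supplier  lead_days  price
0   B102    Umbra         25     71
5   A102    Umbra         18    167
9   B102    Umbra         16    133
11  B102    Umbra         14     94
group by sku, mean of lead_days:
sku
A102    18.000000
B102    18.333333
Name: lead_days, dtype: float64
reset_index():
    sku  lead_days
0  A102  18.000000
1  B102  18.333333
Taking the mean of column 'lead_days' gives 18.1666666667.

18.1666666667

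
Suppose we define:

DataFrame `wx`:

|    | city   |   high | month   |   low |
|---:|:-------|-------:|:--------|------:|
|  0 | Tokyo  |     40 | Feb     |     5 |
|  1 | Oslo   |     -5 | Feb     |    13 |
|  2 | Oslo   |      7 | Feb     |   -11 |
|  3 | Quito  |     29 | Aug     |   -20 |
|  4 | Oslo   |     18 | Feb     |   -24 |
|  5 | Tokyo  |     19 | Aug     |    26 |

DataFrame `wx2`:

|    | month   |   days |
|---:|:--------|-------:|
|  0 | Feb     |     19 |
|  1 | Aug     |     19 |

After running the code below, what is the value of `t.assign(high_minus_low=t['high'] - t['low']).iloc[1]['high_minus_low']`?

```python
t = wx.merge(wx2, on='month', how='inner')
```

-18

merge on 'month' (how='inner') → 6 rows:
    city  high month  low  days
0  Tokyo    40   Feb    5    19
1   Oslo    -5   Feb   13    19
2   Oslo     7   Feb  -11    19
3  Quito    29   Aug  -20    19
4   Oslo    18   Feb  -24    19
5  Tokyo    19   Aug   26    19
add column high_minus_low = t['high'] - t['low']:
    city  high month  low  days  high_minus_low
0  Tokyo    40   Feb    5    19              35
1   Oslo    -5   Feb   13    19             -18
2   Oslo     7   Feb  -11    19              18
3  Quito    29   Aug  -20    19              49
4   Oslo    18   Feb  -24    19              42
5  Tokyo    19   Aug   26    19              -7
Hence -18.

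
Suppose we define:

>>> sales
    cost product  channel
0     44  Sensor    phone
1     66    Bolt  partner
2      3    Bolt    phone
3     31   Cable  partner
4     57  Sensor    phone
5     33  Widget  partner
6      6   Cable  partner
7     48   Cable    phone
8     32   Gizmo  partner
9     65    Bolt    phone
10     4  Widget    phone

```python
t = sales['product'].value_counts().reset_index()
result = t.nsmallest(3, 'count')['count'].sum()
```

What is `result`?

value_counts of product:
product
Bolt      3
Cable     3
Sensor    2
Widget    2
Gizmo     1
Name: count, dtype: int64
reset_index():
  product  count
0    Bolt      3
1   Cable      3
2  Sensor      2
3  Widget      2
4   Gizmo      1
take 3 rows with smallest count:
  product  count
4   Gizmo      1
2  Sensor      2
3  Widget      2
So sum() = 5.

5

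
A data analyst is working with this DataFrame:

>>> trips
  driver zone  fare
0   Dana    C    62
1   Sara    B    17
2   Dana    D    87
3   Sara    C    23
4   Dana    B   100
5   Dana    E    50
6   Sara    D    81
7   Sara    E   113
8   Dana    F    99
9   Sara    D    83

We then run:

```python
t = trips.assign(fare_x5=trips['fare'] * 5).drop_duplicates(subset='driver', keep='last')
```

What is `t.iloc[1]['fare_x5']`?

415

add column fare_x5 = trips['fare'] * 5:
  driver zone  fare  fare_x5
0   Dana    C    62      310
1   Sara    B    17       85
2   Dana    D    87      435
3   Sara    C    23      115
4   Dana    B   100      500
5   Dana    E    50      250
6   Sara    D    81      405
7   Sara    E   113      565
8   Dana    F    99      495
9   Sara    D    83      415
drop duplicate driver (keep=last):
  driver zone  fare  fare_x5
8   Dana    F    99      495
9   Sara    D    83      415
So iloc[1]['fare_x5'] = 415.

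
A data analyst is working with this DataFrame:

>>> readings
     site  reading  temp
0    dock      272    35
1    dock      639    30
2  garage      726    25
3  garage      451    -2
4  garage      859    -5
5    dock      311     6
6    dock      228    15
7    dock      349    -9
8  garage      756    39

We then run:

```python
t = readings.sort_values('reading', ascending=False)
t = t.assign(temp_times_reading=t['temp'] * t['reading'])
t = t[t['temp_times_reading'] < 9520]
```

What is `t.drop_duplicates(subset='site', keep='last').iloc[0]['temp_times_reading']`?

sort by reading descending:
     site  reading  temp
4  garage      859    -5
8  garage      756    39
2  garage      726    25
1    dock      639    30
3  garage      451    -2
7    dock      349    -9
5    dock      311     6
0    dock      272    35
6    dock      228    15
add column temp_times_reading = t['temp'] * t['reading']:
     site  reading  temp  temp_times_reading
4  garage      859    -5               -4295
8  garage      756    39               29484
2  garage      726    25               18150
1    dock      639    30               19170
3  garage      451    -2                -902
7    dock      349    -9               -3141
5    dock      311     6                1866
0    dock      272    35                9520
6    dock      228    15                3420
filter rows where temp_times_reading < 9520:
     site  reading  temp  temp_times_reading
4  garage      859    -5               -4295
3  garage      451    -2                -902
7    dock      349    -9               -3141
5    dock      311     6                1866
6    dock      228    15                3420
drop duplicate site (keep=last):
     site  reading  temp  temp_times_reading
3  garage      451    -2                -902
6    dock      228    15                3420

-902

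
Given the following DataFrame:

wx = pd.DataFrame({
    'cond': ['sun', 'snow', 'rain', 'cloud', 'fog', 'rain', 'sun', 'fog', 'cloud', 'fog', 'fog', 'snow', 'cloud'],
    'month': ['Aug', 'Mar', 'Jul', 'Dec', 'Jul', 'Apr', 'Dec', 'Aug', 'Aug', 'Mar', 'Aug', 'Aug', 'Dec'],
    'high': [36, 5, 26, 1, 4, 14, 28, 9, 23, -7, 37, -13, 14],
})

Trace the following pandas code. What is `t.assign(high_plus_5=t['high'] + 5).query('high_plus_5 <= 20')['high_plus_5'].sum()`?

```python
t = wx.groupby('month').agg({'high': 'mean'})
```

group by month, mean of high:
            high
month           
Apr    14.000000
Aug    18.400000
Dec    14.333333
Jul    15.000000
Mar    -1.000000
add column high_plus_5 = t['high'] + 5:
            high  high_plus_5
month                        
Apr    14.000000    19.000000
Aug    18.400000    23.400000
Dec    14.333333    19.333333
Jul    15.000000    20.000000
Mar    -1.000000     4.000000
filter rows where high_plus_5 <= 20:
            high  high_plus_5
month                        
Apr    14.000000    19.000000
Dec    14.333333    19.333333
Jul    15.000000    20.000000
Mar    -1.000000     4.000000
Then the sum of column 'high_plus_5': 62.3333333333

62.3333333333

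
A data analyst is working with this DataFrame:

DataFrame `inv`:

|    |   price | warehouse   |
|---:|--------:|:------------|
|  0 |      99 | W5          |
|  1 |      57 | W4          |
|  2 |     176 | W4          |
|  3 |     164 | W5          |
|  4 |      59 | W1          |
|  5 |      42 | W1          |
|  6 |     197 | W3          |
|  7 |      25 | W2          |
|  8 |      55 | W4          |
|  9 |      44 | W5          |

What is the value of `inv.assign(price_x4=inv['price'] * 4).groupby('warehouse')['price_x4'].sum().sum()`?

add column price_x4 = inv['price'] * 4:
   price warehouse  price_x4
0     99        W5       396
1     57        W4       228
2    176        W4       704
3    164        W5       656
4     59        W1       236
5     42        W1       168
6    197        W3       788
7     25        W2       100
8     55        W4       220
9     44        W5       176
group by warehouse, sum of price_x4:
warehouse
W1     404
W2     100
W3     788
W4    1152
W5    1228
Name: price_x4, dtype: int64

3672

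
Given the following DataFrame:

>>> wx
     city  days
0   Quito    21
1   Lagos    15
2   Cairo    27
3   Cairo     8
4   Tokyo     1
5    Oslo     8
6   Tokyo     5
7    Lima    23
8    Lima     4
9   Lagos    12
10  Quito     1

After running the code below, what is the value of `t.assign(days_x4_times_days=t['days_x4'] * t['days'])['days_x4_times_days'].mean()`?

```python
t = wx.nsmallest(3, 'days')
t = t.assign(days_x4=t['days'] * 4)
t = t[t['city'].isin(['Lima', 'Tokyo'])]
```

34.0

take 3 rows with smallest days:
     city  days
4   Tokyo     1
10  Quito     1
8    Lima     4
add column days_x4 = t['days'] * 4:
     city  days  days_x4
4   Tokyo     1        4
10  Quito     1        4
8    Lima     4       16
filter rows where city in ['Lima', 'Tokyo']:
    city  days  days_x4
4  Tokyo     1        4
8   Lima     4       16
add column days_x4_times_days = t['days_x4'] * t['days']:
    city  days  days_x4  days_x4_times_days
4  Tokyo     1        4                   4
8   Lima     4       16                  64
Taking the mean of column 'days_x4_times_days' gives 34.0.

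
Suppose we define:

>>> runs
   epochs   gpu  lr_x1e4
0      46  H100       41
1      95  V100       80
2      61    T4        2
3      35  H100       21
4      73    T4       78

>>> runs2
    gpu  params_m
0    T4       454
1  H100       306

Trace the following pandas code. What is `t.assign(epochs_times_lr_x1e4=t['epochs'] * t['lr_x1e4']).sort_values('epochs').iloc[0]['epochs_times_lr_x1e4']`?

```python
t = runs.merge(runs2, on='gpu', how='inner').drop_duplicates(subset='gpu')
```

1886

merge on 'gpu' (how='inner') → 4 rows:
   epochs   gpu  lr_x1e4  params_m
0      46  H100       41       306
1      61    T4        2       454
2      35  H100       21       306
3      73    T4       78       454
drop duplicate gpu (keep=first):
   epochs   gpu  lr_x1e4  params_m
0      46  H100       41       306
1      61    T4        2       454
add column epochs_times_lr_x1e4 = t['epochs'] * t['lr_x1e4']:
   epochs   gpu  lr_x1e4  params_m  epochs_times_lr_x1e4
0      46  H100       41       306                  1886
1      61    T4        2       454                   122
sort by epochs:
   epochs   gpu  lr_x1e4  params_m  epochs_times_lr_x1e4
0      46  H100       41       306                  1886
1      61    T4        2       454                   122
Taking the value at position 0, column 'epochs_times_lr_x1e4' gives 1886.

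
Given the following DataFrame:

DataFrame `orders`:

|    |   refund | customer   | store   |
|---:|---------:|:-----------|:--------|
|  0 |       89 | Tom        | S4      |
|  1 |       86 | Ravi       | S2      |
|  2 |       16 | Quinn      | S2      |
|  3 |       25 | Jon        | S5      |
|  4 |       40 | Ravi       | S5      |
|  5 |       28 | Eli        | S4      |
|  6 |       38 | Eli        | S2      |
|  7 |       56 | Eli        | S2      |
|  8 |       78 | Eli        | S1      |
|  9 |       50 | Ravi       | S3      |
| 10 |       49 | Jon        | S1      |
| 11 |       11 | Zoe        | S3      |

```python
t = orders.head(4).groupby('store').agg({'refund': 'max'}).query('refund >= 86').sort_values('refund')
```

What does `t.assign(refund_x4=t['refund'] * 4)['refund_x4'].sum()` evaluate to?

700

take first 4 rows:
   refund customer store
0      89      Tom    S4
1      86     Ravi    S2
2      16    Quinn    S2
3      25      Jon    S5
group by store, max of refund:
       refund
store        
S2         86
S4         89
S5         25
filter rows where refund >= 86:
       refund
store        
S2         86
S4         89
sort by refund:
       refund
store        
S2         86
S4         89
add column refund_x4 = t['refund'] * 4:
       refund  refund_x4
store                   
S2         86        344
S4         89        356
Finally, sum of column 'refund_x4' = 700.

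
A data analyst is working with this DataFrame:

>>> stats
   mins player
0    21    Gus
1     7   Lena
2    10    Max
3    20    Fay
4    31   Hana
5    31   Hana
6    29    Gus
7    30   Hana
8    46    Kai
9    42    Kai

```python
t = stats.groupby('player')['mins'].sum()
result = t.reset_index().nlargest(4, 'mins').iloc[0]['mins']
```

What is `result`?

92

group by player, sum of mins:
player
Fay     20
Gus     50
Hana    92
Kai     88
Lena     7
Max     10
Name: mins, dtype: int64
reset_index():
  player  mins
0    Fay    20
1    Gus    50
2   Hana    92
3    Kai    88
4   Lena     7
5    Max    10
take 4 rows with largest mins:
  player  mins
2   Hana    92
3    Kai    88
1    Gus    50
0    Fay    20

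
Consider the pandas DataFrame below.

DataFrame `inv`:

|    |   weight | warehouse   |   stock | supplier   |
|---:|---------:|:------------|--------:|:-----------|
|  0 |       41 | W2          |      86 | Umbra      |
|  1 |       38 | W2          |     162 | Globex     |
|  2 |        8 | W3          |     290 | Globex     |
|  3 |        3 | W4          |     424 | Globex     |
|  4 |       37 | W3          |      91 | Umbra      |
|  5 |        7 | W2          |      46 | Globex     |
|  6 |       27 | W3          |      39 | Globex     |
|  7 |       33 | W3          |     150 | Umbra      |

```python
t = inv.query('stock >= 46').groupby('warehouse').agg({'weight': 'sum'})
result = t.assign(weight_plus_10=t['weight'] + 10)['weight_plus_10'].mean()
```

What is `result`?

65.6666666667

filter rows where stock >= 46:
   weight warehouse  stock supplier
0      41        W2     86    Umbra
1      38        W2    162   Globex
2       8        W3    290   Globex
3       3        W4    424   Globex
4      37        W3     91    Umbra
5       7        W2     46   Globex
7      33        W3    150    Umbra
group by warehouse, sum of weight:
           weight
warehouse        
W2             86
W3             78
W4              3
add column weight_plus_10 = t['weight'] + 10:
           weight  weight_plus_10
warehouse                        
W2             86              96
W3             78              88
W4              3              13
Finally, mean of column 'weight_plus_10' = 65.6666666667.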